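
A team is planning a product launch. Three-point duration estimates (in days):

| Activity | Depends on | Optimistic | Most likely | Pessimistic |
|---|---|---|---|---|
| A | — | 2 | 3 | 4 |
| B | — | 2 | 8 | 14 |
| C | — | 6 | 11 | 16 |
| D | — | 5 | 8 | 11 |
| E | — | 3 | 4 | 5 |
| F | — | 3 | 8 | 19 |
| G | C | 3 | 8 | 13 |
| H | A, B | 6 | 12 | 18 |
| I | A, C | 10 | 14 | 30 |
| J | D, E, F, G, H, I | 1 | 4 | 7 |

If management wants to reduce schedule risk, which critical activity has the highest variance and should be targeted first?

I

te_A = (2 + 4·3 + 4)/6 = 18/6 = 3; σ²_A = ((4−2)/6)² = 0.111
te_B = (2 + 4·8 + 14)/6 = 48/6 = 8; σ²_B = ((14−2)/6)² = 4.000
te_C = (6 + 4·11 + 16)/6 = 66/6 = 11; σ²_C = ((16−6)/6)² = 2.778
te_D = (5 + 4·8 + 11)/6 = 48/6 = 8; σ²_D = ((11−5)/6)² = 1.000
te_E = (3 + 4·4 + 5)/6 = 24/6 = 4; σ²_E = ((5−3)/6)² = 0.111
te_F = (3 + 4·8 + 19)/6 = 54/6 = 9; σ²_F = ((19−3)/6)² = 7.111
te_G = (3 + 4·8 + 13)/6 = 48/6 = 8; σ²_G = ((13−3)/6)² = 2.778
te_H = (6 + 4·12 + 18)/6 = 72/6 = 12; σ²_H = ((18−6)/6)² = 4.000
te_I = (10 + 4·14 + 30)/6 = 96/6 = 16; σ²_I = ((30−10)/6)² = 11.111
te_J = (1 + 4·4 + 7)/6 = 24/6 = 4; σ²_J = ((7−1)/6)² = 1.000

Forward pass:
ES_A = 0; EF_A = 3
ES_B = 0; EF_B = 8
ES_C = 0; EF_C = 11
ES_D = 0; EF_D = 8
ES_E = 0; EF_E = 4
ES_F = 0; EF_F = 9
ES_G = 11; EF_G = 11+8 = 19
ES_H = max(EF_A=3, EF_B=8) = 8; EF_H = 8+12 = 20
ES_I = max(EF_A=3, EF_C=11) = 11; EF_I = 11+16 = 27
ES_J = max(EF_D=8, EF_E=4, EF_F=9, EF_G=19, EF_H=20, EF_I=27) = 27; EF_J = 27+4 = 31
Expected project duration μ = 31 days. Critical path: C → I → J.

Variances on critical path: σ²_C=2.778, σ²_I=11.111, σ²_J=1.000.
Largest is σ²_I = 11.111.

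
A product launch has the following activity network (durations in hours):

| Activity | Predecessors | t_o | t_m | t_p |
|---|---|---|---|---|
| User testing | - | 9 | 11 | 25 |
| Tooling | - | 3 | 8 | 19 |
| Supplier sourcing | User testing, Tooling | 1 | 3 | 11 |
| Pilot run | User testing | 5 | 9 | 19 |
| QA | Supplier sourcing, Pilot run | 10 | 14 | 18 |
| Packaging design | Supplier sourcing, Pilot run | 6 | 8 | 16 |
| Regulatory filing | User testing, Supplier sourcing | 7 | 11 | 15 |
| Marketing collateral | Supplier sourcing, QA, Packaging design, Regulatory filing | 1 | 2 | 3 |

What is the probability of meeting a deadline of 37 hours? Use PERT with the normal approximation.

te_User testing = (9 + 4·11 + 25)/6 = 78/6 = 13; σ²_User testing = ((25−9)/6)² = 7.111
te_Tooling = (3 + 4·8 + 19)/6 = 54/6 = 9; σ²_Tooling = ((19−3)/6)² = 7.111
te_Supplier sourcing = (1 + 4·3 + 11)/6 = 24/6 = 4; σ²_Supplier sourcing = ((11−1)/6)² = 2.778
te_Pilot run = (5 + 4·9 + 19)/6 = 60/6 = 10; σ²_Pilot run = ((19−5)/6)² = 5.444
te_QA = (10 + 4·14 + 18)/6 = 84/6 = 14; σ²_QA = ((18−10)/6)² = 1.778
te_Packaging design = (6 + 4·8 + 16)/6 = 54/6 = 9; σ²_Packaging design = ((16−6)/6)² = 2.778
te_Regulatory filing = (7 + 4·11 + 15)/6 = 66/6 = 11; σ²_Regulatory filing = ((15−7)/6)² = 1.778
te_Marketing collateral = (1 + 4·2 + 3)/6 = 12/6 = 2; σ²_Marketing collateral = ((3−1)/6)² = 0.111

Forward pass:
ES_User testing = 0; EF_User testing = 13
ES_Tooling = 0; EF_Tooling = 9
ES_Supplier sourcing = max(EF_User testing=13, EF_Tooling=9) = 13; EF_Supplier sourcing = 13+4 = 17
ES_Pilot run = 13; EF_Pilot run = 13+10 = 23
ES_QA = max(EF_Supplier sourcing=17, EF_Pilot run=23) = 23; EF_QA = 23+14 = 37
ES_Packaging design = max(EF_Supplier sourcing=17, EF_Pilot run=23) = 23; EF_Packaging design = 23+9 = 32
ES_Regulatory filing = max(EF_User testing=13, EF_Supplier sourcing=17) = 17; EF_Regulatory filing = 17+11 = 28
ES_Marketing collateral = max(EF_Supplier sourcing=17, EF_QA=37, EF_Packaging design=32, EF_Regulatory filing=28) = 37; EF_Marketing collateral = 37+2 = 39
Expected project duration μ = 39 hours. Critical path: User testing → Pilot run → QA → Marketing collateral.

Variance along critical path = 7.111 + 5.444 + 1.778 + 0.111 = 14.444; σ = √14.444 = 3.801 hours.
Z = (37 − 39) / 3.801 = -0.526
P(T ≤ 37) = Φ(-0.526) ≈ 0.299

0.299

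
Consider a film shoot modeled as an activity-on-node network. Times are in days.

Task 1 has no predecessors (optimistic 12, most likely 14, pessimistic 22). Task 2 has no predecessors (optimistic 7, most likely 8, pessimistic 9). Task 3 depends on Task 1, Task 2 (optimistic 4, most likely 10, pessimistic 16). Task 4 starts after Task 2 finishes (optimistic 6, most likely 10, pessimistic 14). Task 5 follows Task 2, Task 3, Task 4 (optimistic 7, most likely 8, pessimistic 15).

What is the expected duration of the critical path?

34 days

te_Task 1 = (12 + 4·14 + 22)/6 = 90/6 = 15
te_Task 2 = (7 + 4·8 + 9)/6 = 48/6 = 8
te_Task 3 = (4 + 4·10 + 16)/6 = 60/6 = 10
te_Task 4 = (6 + 4·10 + 14)/6 = 60/6 = 10
te_Task 5 = (7 + 4·8 + 15)/6 = 54/6 = 9

Forward pass:
ES_Task 1 = 0; EF_Task 1 = 15
ES_Task 2 = 0; EF_Task 2 = 8
ES_Task 3 = max(EF_Task 1=15, EF_Task 2=8) = 15; EF_Task 3 = 15+10 = 25
ES_Task 4 = 8; EF_Task 4 = 8+10 = 18
ES_Task 5 = max(EF_Task 2=8, EF_Task 3=25, EF_Task 4=18) = 25; EF_Task 5 = 25+9 = 34
Expected project duration μ = 34 days. Critical path: Task 1 → Task 3 → Task 5.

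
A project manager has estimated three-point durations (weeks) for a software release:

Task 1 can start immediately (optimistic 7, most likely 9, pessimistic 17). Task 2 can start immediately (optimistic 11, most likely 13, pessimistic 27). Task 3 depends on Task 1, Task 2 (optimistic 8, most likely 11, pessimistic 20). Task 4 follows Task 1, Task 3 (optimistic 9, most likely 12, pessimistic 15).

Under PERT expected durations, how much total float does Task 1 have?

5 weeks

te_Task 1 = (7 + 4·9 + 17)/6 = 60/6 = 10
te_Task 2 = (11 + 4·13 + 27)/6 = 90/6 = 15
te_Task 3 = (8 + 4·11 + 20)/6 = 72/6 = 12
te_Task 4 = (9 + 4·12 + 15)/6 = 72/6 = 12

Forward pass:
ES_Task 1 = 0; EF_Task 1 = 10
ES_Task 2 = 0; EF_Task 2 = 15
ES_Task 3 = max(EF_Task 1=10, EF_Task 2=15) = 15; EF_Task 3 = 15+12 = 27
ES_Task 4 = max(EF_Task 1=10, EF_Task 3=27) = 27; EF_Task 4 = 27+12 = 39
Expected project duration μ = 39 weeks. Critical path: Task 2 → Task 3 → Task 4.

Backward pass:
LF_Task 4 = 39; LS_Task 4 = 39−12 = 27
LF_Task 3 = LS_Task 4 = 27; LS_Task 3 = 27−12 = 15
LF_Task 2 = LS_Task 3 = 15; LS_Task 2 = 15−15 = 0
LF_Task 1 = min(LS_Task 3=15, LS_Task 4=27) = 15; LS_Task 1 = 15−10 = 5
Slack_Task 1 = LS_Task 1 − ES_Task 1 = 5 − 0 = 5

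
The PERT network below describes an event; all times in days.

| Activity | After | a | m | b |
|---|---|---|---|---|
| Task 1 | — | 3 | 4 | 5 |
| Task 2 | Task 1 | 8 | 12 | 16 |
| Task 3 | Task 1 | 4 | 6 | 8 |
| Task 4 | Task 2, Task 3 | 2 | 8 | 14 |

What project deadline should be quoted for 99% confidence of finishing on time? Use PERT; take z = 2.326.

te_Task 1 = (3 + 4·4 + 5)/6 = 24/6 = 4; σ²_Task 1 = ((5−3)/6)² = 0.111
te_Task 2 = (8 + 4·12 + 16)/6 = 72/6 = 12; σ²_Task 2 = ((16−8)/6)² = 1.778
te_Task 3 = (4 + 4·6 + 8)/6 = 36/6 = 6; σ²_Task 3 = ((8−4)/6)² = 0.444
te_Task 4 = (2 + 4·8 + 14)/6 = 48/6 = 8; σ²_Task 4 = ((14−2)/6)² = 4.000

Forward pass:
ES_Task 1 = 0; EF_Task 1 = 4
ES_Task 2 = 4; EF_Task 2 = 4+12 = 16
ES_Task 3 = 4; EF_Task 3 = 4+6 = 10
ES_Task 4 = max(EF_Task 2=16, EF_Task 3=10) = 16; EF_Task 4 = 16+8 = 24
Expected project duration μ = 24 days. Critical path: Task 1 → Task 2 → Task 4.

Variance along critical path = 0.111 + 1.778 + 4.000 = 5.889; σ = 2.427 days.
D = μ + z·σ = 24 + 2.326·2.427 = 29.6 days

29.6 days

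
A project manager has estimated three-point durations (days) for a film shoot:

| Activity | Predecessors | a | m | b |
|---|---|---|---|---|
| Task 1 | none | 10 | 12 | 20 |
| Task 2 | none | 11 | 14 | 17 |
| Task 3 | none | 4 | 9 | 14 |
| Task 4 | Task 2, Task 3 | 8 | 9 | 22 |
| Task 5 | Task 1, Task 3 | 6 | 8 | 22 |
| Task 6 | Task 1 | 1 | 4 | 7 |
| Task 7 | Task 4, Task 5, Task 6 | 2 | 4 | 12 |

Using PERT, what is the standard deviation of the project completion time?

te_Task 1 = (10 + 4·12 + 20)/6 = 78/6 = 13; σ²_Task 1 = ((20−10)/6)² = 2.778
te_Task 2 = (11 + 4·14 + 17)/6 = 84/6 = 14; σ²_Task 2 = ((17−11)/6)² = 1.000
te_Task 3 = (4 + 4·9 + 14)/6 = 54/6 = 9; σ²_Task 3 = ((14−4)/6)² = 2.778
te_Task 4 = (8 + 4·9 + 22)/6 = 66/6 = 11; σ²_Task 4 = ((22−8)/6)² = 5.444
te_Task 5 = (6 + 4·8 + 22)/6 = 60/6 = 10; σ²_Task 5 = ((22−6)/6)² = 7.111
te_Task 6 = (1 + 4·4 + 7)/6 = 24/6 = 4; σ²_Task 6 = ((7−1)/6)² = 1.000
te_Task 7 = (2 + 4·4 + 12)/6 = 30/6 = 5; σ²_Task 7 = ((12−2)/6)² = 2.778

Forward pass:
ES_Task 1 = 0; EF_Task 1 = 13
ES_Task 2 = 0; EF_Task 2 = 14
ES_Task 3 = 0; EF_Task 3 = 9
ES_Task 4 = max(EF_Task 2=14, EF_Task 3=9) = 14; EF_Task 4 = 14+11 = 25
ES_Task 5 = max(EF_Task 1=13, EF_Task 3=9) = 13; EF_Task 5 = 13+10 = 23
ES_Task 6 = 13; EF_Task 6 = 13+4 = 17
ES_Task 7 = max(EF_Task 4=25, EF_Task 5=23, EF_Task 6=17) = 25; EF_Task 7 = 25+5 = 30
Expected project duration μ = 30 days. Critical path: Task 2 → Task 4 → Task 7.

Variance along critical path = 1.000 + 5.444 + 2.778 = 9.222
σ = √9.222 = 3.037 days

3.04 days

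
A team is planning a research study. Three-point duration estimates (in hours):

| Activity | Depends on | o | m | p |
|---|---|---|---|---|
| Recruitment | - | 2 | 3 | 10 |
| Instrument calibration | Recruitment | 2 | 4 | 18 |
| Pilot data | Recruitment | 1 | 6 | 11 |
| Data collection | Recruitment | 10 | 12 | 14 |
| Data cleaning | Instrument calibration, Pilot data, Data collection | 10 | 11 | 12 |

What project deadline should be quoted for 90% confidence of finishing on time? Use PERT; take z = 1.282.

29.0 hours

te_Recruitment = (2 + 4·3 + 10)/6 = 24/6 = 4; σ²_Recruitment = ((10−2)/6)² = 1.778
te_Instrument calibration = (2 + 4·4 + 18)/6 = 36/6 = 6; σ²_Instrument calibration = ((18−2)/6)² = 7.111
te_Pilot data = (1 + 4·6 + 11)/6 = 36/6 = 6; σ²_Pilot data = ((11−1)/6)² = 2.778
te_Data collection = (10 + 4·12 + 14)/6 = 72/6 = 12; σ²_Data collection = ((14−10)/6)² = 0.444
te_Data cleaning = (10 + 4·11 + 12)/6 = 66/6 = 11; σ²_Data cleaning = ((12−10)/6)² = 0.111

Forward pass:
ES_Recruitment = 0; EF_Recruitment = 4
ES_Instrument calibration = 4; EF_Instrument calibration = 4+6 = 10
ES_Pilot data = 4; EF_Pilot data = 4+6 = 10
ES_Data collection = 4; EF_Data collection = 4+12 = 16
ES_Data cleaning = max(EF_Instrument calibration=10, EF_Pilot data=10, EF_Data collection=16) = 16; EF_Data cleaning = 16+11 = 27
Expected project duration μ = 27 hours. Critical path: Recruitment → Data collection → Data cleaning.

Variance along critical path = 1.778 + 0.444 + 0.111 = 2.333; σ = 1.528 hours.
D = μ + z·σ = 27 + 1.282·1.528 = 29.0 hours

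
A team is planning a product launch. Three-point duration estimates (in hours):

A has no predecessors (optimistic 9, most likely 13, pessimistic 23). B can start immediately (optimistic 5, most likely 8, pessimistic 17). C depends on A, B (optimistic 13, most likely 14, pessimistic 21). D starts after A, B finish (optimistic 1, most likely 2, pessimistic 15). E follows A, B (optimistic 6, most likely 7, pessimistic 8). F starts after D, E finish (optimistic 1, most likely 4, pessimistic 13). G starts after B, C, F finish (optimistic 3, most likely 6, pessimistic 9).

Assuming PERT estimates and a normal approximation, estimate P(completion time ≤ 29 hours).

0.018

te_A = (9 + 4·13 + 23)/6 = 84/6 = 14; σ²_A = ((23−9)/6)² = 5.444
te_B = (5 + 4·8 + 17)/6 = 54/6 = 9; σ²_B = ((17−5)/6)² = 4.000
te_C = (13 + 4·14 + 21)/6 = 90/6 = 15; σ²_C = ((21−13)/6)² = 1.778
te_D = (1 + 4·2 + 15)/6 = 24/6 = 4; σ²_D = ((15−1)/6)² = 5.444
te_E = (6 + 4·7 + 8)/6 = 42/6 = 7; σ²_E = ((8−6)/6)² = 0.111
te_F = (1 + 4·4 + 13)/6 = 30/6 = 5; σ²_F = ((13−1)/6)² = 4.000
te_G = (3 + 4·6 + 9)/6 = 36/6 = 6; σ²_G = ((9−3)/6)² = 1.000

Forward pass:
ES_A = 0; EF_A = 14
ES_B = 0; EF_B = 9
ES_C = max(EF_A=14, EF_B=9) = 14; EF_C = 14+15 = 29
ES_D = max(EF_A=14, EF_B=9) = 14; EF_D = 14+4 = 18
ES_E = max(EF_A=14, EF_B=9) = 14; EF_E = 14+7 = 21
ES_F = max(EF_D=18, EF_E=21) = 21; EF_F = 21+5 = 26
ES_G = max(EF_B=9, EF_C=29, EF_F=26) = 29; EF_G = 29+6 = 35
Expected project duration μ = 35 hours. Critical path: A → C → G.

Variance along critical path = 5.444 + 1.778 + 1.000 = 8.222; σ = √8.222 = 2.867 hours.
Z = (29 − 35) / 2.867 = -2.092
P(T ≤ 29) = Φ(-2.092) ≈ 0.018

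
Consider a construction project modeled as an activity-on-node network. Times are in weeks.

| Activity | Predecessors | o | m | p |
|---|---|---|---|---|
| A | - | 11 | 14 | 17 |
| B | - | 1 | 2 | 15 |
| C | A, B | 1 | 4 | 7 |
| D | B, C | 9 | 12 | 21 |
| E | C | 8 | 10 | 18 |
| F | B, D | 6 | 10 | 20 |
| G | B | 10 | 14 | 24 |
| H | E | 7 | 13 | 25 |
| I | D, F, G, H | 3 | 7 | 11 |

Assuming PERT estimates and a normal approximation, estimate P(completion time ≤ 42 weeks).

te_A = (11 + 4·14 + 17)/6 = 84/6 = 14; σ²_A = ((17−11)/6)² = 1.000
te_B = (1 + 4·2 + 15)/6 = 24/6 = 4; σ²_B = ((15−1)/6)² = 5.444
te_C = (1 + 4·4 + 7)/6 = 24/6 = 4; σ²_C = ((7−1)/6)² = 1.000
te_D = (9 + 4·12 + 21)/6 = 78/6 = 13; σ²_D = ((21−9)/6)² = 4.000
te_E = (8 + 4·10 + 18)/6 = 66/6 = 11; σ²_E = ((18−8)/6)² = 2.778
te_F = (6 + 4·10 + 20)/6 = 66/6 = 11; σ²_F = ((20−6)/6)² = 5.444
te_G = (10 + 4·14 + 24)/6 = 90/6 = 15; σ²_G = ((24−10)/6)² = 5.444
te_H = (7 + 4·13 + 25)/6 = 84/6 = 14; σ²_H = ((25−7)/6)² = 9.000
te_I = (3 + 4·7 + 11)/6 = 42/6 = 7; σ²_I = ((11−3)/6)² = 1.778

Forward pass:
ES_A = 0; EF_A = 14
ES_B = 0; EF_B = 4
ES_C = max(EF_A=14, EF_B=4) = 14; EF_C = 14+4 = 18
ES_D = max(EF_B=4, EF_C=18) = 18; EF_D = 18+13 = 31
ES_E = 18; EF_E = 18+11 = 29
ES_F = max(EF_B=4, EF_D=31) = 31; EF_F = 31+11 = 42
ES_G = 4; EF_G = 4+15 = 19
ES_H = 29; EF_H = 29+14 = 43
ES_I = max(EF_D=31, EF_F=42, EF_G=19, EF_H=43) = 43; EF_I = 43+7 = 50
Expected project duration μ = 50 weeks. Critical path: A → C → E → H → I.

Variance along critical path = 1.000 + 1.000 + 2.778 + 9.000 + 1.778 = 15.556; σ = √15.556 = 3.944 weeks.
Z = (42 − 50) / 3.944 = -2.028
P(T ≤ 42) = Φ(-2.028) ≈ 0.021

0.021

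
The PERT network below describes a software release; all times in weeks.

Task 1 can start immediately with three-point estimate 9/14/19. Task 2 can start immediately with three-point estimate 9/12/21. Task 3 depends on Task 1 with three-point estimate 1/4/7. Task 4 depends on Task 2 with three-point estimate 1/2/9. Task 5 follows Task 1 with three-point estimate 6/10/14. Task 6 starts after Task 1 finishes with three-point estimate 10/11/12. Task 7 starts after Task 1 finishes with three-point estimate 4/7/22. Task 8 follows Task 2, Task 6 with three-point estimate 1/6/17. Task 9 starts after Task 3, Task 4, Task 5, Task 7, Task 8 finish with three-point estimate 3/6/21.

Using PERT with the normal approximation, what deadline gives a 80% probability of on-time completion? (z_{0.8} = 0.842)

te_Task 1 = (9 + 4·14 + 19)/6 = 84/6 = 14; σ²_Task 1 = ((19−9)/6)² = 2.778
te_Task 2 = (9 + 4·12 + 21)/6 = 78/6 = 13; σ²_Task 2 = ((21−9)/6)² = 4.000
te_Task 3 = (1 + 4·4 + 7)/6 = 24/6 = 4; σ²_Task 3 = ((7−1)/6)² = 1.000
te_Task 4 = (1 + 4·2 + 9)/6 = 18/6 = 3; σ²_Task 4 = ((9−1)/6)² = 1.778
te_Task 5 = (6 + 4·10 + 14)/6 = 60/6 = 10; σ²_Task 5 = ((14−6)/6)² = 1.778
te_Task 6 = (10 + 4·11 + 12)/6 = 66/6 = 11; σ²_Task 6 = ((12−10)/6)² = 0.111
te_Task 7 = (4 + 4·7 + 22)/6 = 54/6 = 9; σ²_Task 7 = ((22−4)/6)² = 9.000
te_Task 8 = (1 + 4·6 + 17)/6 = 42/6 = 7; σ²_Task 8 = ((17−1)/6)² = 7.111
te_Task 9 = (3 + 4·6 + 21)/6 = 48/6 = 8; σ²_Task 9 = ((21−3)/6)² = 9.000

Forward pass:
ES_Task 1 = 0; EF_Task 1 = 14
ES_Task 2 = 0; EF_Task 2 = 13
ES_Task 3 = 14; EF_Task 3 = 14+4 = 18
ES_Task 4 = 13; EF_Task 4 = 13+3 = 16
ES_Task 5 = 14; EF_Task 5 = 14+10 = 24
ES_Task 6 = 14; EF_Task 6 = 14+11 = 25
ES_Task 7 = 14; EF_Task 7 = 14+9 = 23
ES_Task 8 = max(EF_Task 2=13, EF_Task 6=25) = 25; EF_Task 8 = 25+7 = 32
ES_Task 9 = max(EF_Task 3=18, EF_Task 4=16, EF_Task 5=24, EF_Task 7=23, EF_Task 8=32) = 32; EF_Task 9 = 32+8 = 40
Expected project duration μ = 40 weeks. Critical path: Task 1 → Task 6 → Task 8 → Task 9.

Variance along critical path = 2.778 + 0.111 + 7.111 + 9.000 = 19.000; σ = 4.359 weeks.
D = μ + z·σ = 40 + 0.842·4.359 = 43.7 weeks

43.7 weeks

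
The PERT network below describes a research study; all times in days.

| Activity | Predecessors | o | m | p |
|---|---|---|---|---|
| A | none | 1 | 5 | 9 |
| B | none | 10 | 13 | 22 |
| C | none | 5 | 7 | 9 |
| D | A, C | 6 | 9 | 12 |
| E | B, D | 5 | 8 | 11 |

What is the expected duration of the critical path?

te_A = (1 + 4·5 + 9)/6 = 30/6 = 5
te_B = (10 + 4·13 + 22)/6 = 84/6 = 14
te_C = (5 + 4·7 + 9)/6 = 42/6 = 7
te_D = (6 + 4·9 + 12)/6 = 54/6 = 9
te_E = (5 + 4·8 + 11)/6 = 48/6 = 8

Forward pass:
ES_A = 0; EF_A = 5
ES_B = 0; EF_B = 14
ES_C = 0; EF_C = 7
ES_D = max(EF_A=5, EF_C=7) = 7; EF_D = 7+9 = 16
ES_E = max(EF_B=14, EF_D=16) = 16; EF_E = 16+8 = 24
Expected project duration μ = 24 days. Critical path: C → D → E.

24 days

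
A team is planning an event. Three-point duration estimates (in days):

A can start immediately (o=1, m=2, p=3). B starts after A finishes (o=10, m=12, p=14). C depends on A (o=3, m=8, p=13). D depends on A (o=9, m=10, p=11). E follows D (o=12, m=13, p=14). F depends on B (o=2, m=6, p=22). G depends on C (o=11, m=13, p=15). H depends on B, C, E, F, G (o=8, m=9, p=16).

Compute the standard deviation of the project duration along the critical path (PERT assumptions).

1.45 days

te_A = (1 + 4·2 + 3)/6 = 12/6 = 2; σ²_A = ((3−1)/6)² = 0.111
te_B = (10 + 4·12 + 14)/6 = 72/6 = 12; σ²_B = ((14−10)/6)² = 0.444
te_C = (3 + 4·8 + 13)/6 = 48/6 = 8; σ²_C = ((13−3)/6)² = 2.778
te_D = (9 + 4·10 + 11)/6 = 60/6 = 10; σ²_D = ((11−9)/6)² = 0.111
te_E = (12 + 4·13 + 14)/6 = 78/6 = 13; σ²_E = ((14−12)/6)² = 0.111
te_F = (2 + 4·6 + 22)/6 = 48/6 = 8; σ²_F = ((22−2)/6)² = 11.111
te_G = (11 + 4·13 + 15)/6 = 78/6 = 13; σ²_G = ((15−11)/6)² = 0.444
te_H = (8 + 4·9 + 16)/6 = 60/6 = 10; σ²_H = ((16−8)/6)² = 1.778

Forward pass:
ES_A = 0; EF_A = 2
ES_B = 2; EF_B = 2+12 = 14
ES_C = 2; EF_C = 2+8 = 10
ES_D = 2; EF_D = 2+10 = 12
ES_E = 12; EF_E = 12+13 = 25
ES_F = 14; EF_F = 14+8 = 22
ES_G = 10; EF_G = 10+13 = 23
ES_H = max(EF_B=14, EF_C=10, EF_E=25, EF_F=22, EF_G=23) = 25; EF_H = 25+10 = 35
Expected project duration μ = 35 days. Critical path: A → D → E → H.

Variance along critical path = 0.111 + 0.111 + 0.111 + 1.778 = 2.111
σ = √2.111 = 1.453 days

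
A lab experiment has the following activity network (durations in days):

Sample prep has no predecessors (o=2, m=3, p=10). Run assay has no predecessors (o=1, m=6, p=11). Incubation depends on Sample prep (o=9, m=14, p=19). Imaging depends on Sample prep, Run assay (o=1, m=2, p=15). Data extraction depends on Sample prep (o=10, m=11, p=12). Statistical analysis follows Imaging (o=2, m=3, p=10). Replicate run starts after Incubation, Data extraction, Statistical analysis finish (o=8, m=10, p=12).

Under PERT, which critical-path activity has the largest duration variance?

Incubation

te_Sample prep = (2 + 4·3 + 10)/6 = 24/6 = 4; σ²_Sample prep = ((10−2)/6)² = 1.778
te_Run assay = (1 + 4·6 + 11)/6 = 36/6 = 6; σ²_Run assay = ((11−1)/6)² = 2.778
te_Incubation = (9 + 4·14 + 19)/6 = 84/6 = 14; σ²_Incubation = ((19−9)/6)² = 2.778
te_Imaging = (1 + 4·2 + 15)/6 = 24/6 = 4; σ²_Imaging = ((15−1)/6)² = 5.444
te_Data extraction = (10 + 4·11 + 12)/6 = 66/6 = 11; σ²_Data extraction = ((12−10)/6)² = 0.111
te_Statistical analysis = (2 + 4·3 + 10)/6 = 24/6 = 4; σ²_Statistical analysis = ((10−2)/6)² = 1.778
te_Replicate run = (8 + 4·10 + 12)/6 = 60/6 = 10; σ²_Replicate run = ((12−8)/6)² = 0.444

Forward pass:
ES_Sample prep = 0; EF_Sample prep = 4
ES_Run assay = 0; EF_Run assay = 6
ES_Incubation = 4; EF_Incubation = 4+14 = 18
ES_Imaging = max(EF_Sample prep=4, EF_Run assay=6) = 6; EF_Imaging = 6+4 = 10
ES_Data extraction = 4; EF_Data extraction = 4+11 = 15
ES_Statistical analysis = 10; EF_Statistical analysis = 10+4 = 14
ES_Replicate run = max(EF_Incubation=18, EF_Data extraction=15, EF_Statistical analysis=14) = 18; EF_Replicate run = 18+10 = 28
Expected project duration μ = 28 days. Critical path: Sample prep → Incubation → Replicate run.

Variances on critical path: σ²_Sample prep=1.778, σ²_Incubation=2.778, σ²_Replicate run=0.444.
Largest is σ²_Incubation = 2.778.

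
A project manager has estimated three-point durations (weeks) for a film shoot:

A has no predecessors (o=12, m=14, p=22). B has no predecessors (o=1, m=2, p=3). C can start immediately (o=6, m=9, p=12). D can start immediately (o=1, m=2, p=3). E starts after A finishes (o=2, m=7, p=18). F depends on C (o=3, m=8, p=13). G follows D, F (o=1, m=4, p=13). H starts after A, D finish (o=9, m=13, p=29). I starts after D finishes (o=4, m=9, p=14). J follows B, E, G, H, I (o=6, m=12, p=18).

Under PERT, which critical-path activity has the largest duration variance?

te_A = (12 + 4·14 + 22)/6 = 90/6 = 15; σ²_A = ((22−12)/6)² = 2.778
te_B = (1 + 4·2 + 3)/6 = 12/6 = 2; σ²_B = ((3−1)/6)² = 0.111
te_C = (6 + 4·9 + 12)/6 = 54/6 = 9; σ²_C = ((12−6)/6)² = 1.000
te_D = (1 + 4·2 + 3)/6 = 12/6 = 2; σ²_D = ((3−1)/6)² = 0.111
te_E = (2 + 4·7 + 18)/6 = 48/6 = 8; σ²_E = ((18−2)/6)² = 7.111
te_F = (3 + 4·8 + 13)/6 = 48/6 = 8; σ²_F = ((13−3)/6)² = 2.778
te_G = (1 + 4·4 + 13)/6 = 30/6 = 5; σ²_G = ((13−1)/6)² = 4.000
te_H = (9 + 4·13 + 29)/6 = 90/6 = 15; σ²_H = ((29−9)/6)² = 11.111
te_I = (4 + 4·9 + 14)/6 = 54/6 = 9; σ²_I = ((14−4)/6)² = 2.778
te_J = (6 + 4·12 + 18)/6 = 72/6 = 12; σ²_J = ((18−6)/6)² = 4.000

Forward pass:
ES_A = 0; EF_A = 15
ES_B = 0; EF_B = 2
ES_C = 0; EF_C = 9
ES_D = 0; EF_D = 2
ES_E = 15; EF_E = 15+8 = 23
ES_F = 9; EF_F = 9+8 = 17
ES_G = max(EF_D=2, EF_F=17) = 17; EF_G = 17+5 = 22
ES_H = max(EF_A=15, EF_D=2) = 15; EF_H = 15+15 = 30
ES_I = 2; EF_I = 2+9 = 11
ES_J = max(EF_B=2, EF_E=23, EF_G=22, EF_H=30, EF_I=11) = 30; EF_J = 30+12 = 42
Expected project duration μ = 42 weeks. Critical path: A → H → J.

Variances on critical path: σ²_A=2.778, σ²_H=11.111, σ²_J=4.000.
Largest is σ²_H = 11.111.

H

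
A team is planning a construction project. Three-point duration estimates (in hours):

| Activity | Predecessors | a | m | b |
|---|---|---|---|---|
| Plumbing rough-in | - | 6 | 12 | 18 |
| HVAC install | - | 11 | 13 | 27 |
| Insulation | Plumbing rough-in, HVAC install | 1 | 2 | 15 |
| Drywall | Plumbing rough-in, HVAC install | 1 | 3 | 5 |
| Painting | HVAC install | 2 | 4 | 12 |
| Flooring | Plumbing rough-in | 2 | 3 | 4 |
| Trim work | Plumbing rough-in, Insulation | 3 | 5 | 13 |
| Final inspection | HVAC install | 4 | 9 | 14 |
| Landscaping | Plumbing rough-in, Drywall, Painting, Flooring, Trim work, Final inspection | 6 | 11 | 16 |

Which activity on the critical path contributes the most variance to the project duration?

te_Plumbing rough-in = (6 + 4·12 + 18)/6 = 72/6 = 12; σ²_Plumbing rough-in = ((18−6)/6)² = 4.000
te_HVAC install = (11 + 4·13 + 27)/6 = 90/6 = 15; σ²_HVAC install = ((27−11)/6)² = 7.111
te_Insulation = (1 + 4·2 + 15)/6 = 24/6 = 4; σ²_Insulation = ((15−1)/6)² = 5.444
te_Drywall = (1 + 4·3 + 5)/6 = 18/6 = 3; σ²_Drywall = ((5−1)/6)² = 0.444
te_Painting = (2 + 4·4 + 12)/6 = 30/6 = 5; σ²_Painting = ((12−2)/6)² = 2.778
te_Flooring = (2 + 4·3 + 4)/6 = 18/6 = 3; σ²_Flooring = ((4−2)/6)² = 0.111
te_Trim work = (3 + 4·5 + 13)/6 = 36/6 = 6; σ²_Trim work = ((13−3)/6)² = 2.778
te_Final inspection = (4 + 4·9 + 14)/6 = 54/6 = 9; σ²_Final inspection = ((14−4)/6)² = 2.778
te_Landscaping = (6 + 4·11 + 16)/6 = 66/6 = 11; σ²_Landscaping = ((16−6)/6)² = 2.778

Forward pass:
ES_Plumbing rough-in = 0; EF_Plumbing rough-in = 12
ES_HVAC install = 0; EF_HVAC install = 15
ES_Insulation = max(EF_Plumbing rough-in=12, EF_HVAC install=15) = 15; EF_Insulation = 15+4 = 19
ES_Drywall = max(EF_Plumbing rough-in=12, EF_HVAC install=15) = 15; EF_Drywall = 15+3 = 18
ES_Painting = 15; EF_Painting = 15+5 = 20
ES_Flooring = 12; EF_Flooring = 12+3 = 15
ES_Trim work = max(EF_Plumbing rough-in=12, EF_Insulation=19) = 19; EF_Trim work = 19+6 = 25
ES_Final inspection = 15; EF_Final inspection = 15+9 = 24
ES_Landscaping = max(EF_Plumbing rough-in=12, EF_Drywall=18, EF_Painting=20, EF_Flooring=15, EF_Trim work=25, EF_Final inspection=24) = 25; EF_Landscaping = 25+11 = 36
Expected project duration μ = 36 hours. Critical path: HVAC install → Insulation → Trim work → Landscaping.

Variances on critical path: σ²_HVAC install=7.111, σ²_Insulation=5.444, σ²_Trim work=2.778, σ²_Landscaping=2.778.
Largest is σ²_HVAC install = 7.111.

HVAC install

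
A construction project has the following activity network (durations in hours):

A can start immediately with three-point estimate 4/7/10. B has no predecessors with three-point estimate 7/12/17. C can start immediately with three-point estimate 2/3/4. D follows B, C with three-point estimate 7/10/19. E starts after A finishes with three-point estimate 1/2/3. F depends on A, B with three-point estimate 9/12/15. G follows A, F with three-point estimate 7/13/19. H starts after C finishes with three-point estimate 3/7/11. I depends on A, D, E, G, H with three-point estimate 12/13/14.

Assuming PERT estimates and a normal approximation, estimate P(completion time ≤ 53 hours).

te_A = (4 + 4·7 + 10)/6 = 42/6 = 7; σ²_A = ((10−4)/6)² = 1.000
te_B = (7 + 4·12 + 17)/6 = 72/6 = 12; σ²_B = ((17−7)/6)² = 2.778
te_C = (2 + 4·3 + 4)/6 = 18/6 = 3; σ²_C = ((4−2)/6)² = 0.111
te_D = (7 + 4·10 + 19)/6 = 66/6 = 11; σ²_D = ((19−7)/6)² = 4.000
te_E = (1 + 4·2 + 3)/6 = 12/6 = 2; σ²_E = ((3−1)/6)² = 0.111
te_F = (9 + 4·12 + 15)/6 = 72/6 = 12; σ²_F = ((15−9)/6)² = 1.000
te_G = (7 + 4·13 + 19)/6 = 78/6 = 13; σ²_G = ((19−7)/6)² = 4.000
te_H = (3 + 4·7 + 11)/6 = 42/6 = 7; σ²_H = ((11−3)/6)² = 1.778
te_I = (12 + 4·13 + 14)/6 = 78/6 = 13; σ²_I = ((14−12)/6)² = 0.111

Forward pass:
ES_A = 0; EF_A = 7
ES_B = 0; EF_B = 12
ES_C = 0; EF_C = 3
ES_D = max(EF_B=12, EF_C=3) = 12; EF_D = 12+11 = 23
ES_E = 7; EF_E = 7+2 = 9
ES_F = max(EF_A=7, EF_B=12) = 12; EF_F = 12+12 = 24
ES_G = max(EF_A=7, EF_F=24) = 24; EF_G = 24+13 = 37
ES_H = 3; EF_H = 3+7 = 10
ES_I = max(EF_A=7, EF_D=23, EF_E=9, EF_G=37, EF_H=10) = 37; EF_I = 37+13 = 50
Expected project duration μ = 50 hours. Critical path: B → F → G → I.

Variance along critical path = 2.778 + 1.000 + 4.000 + 0.111 = 7.889; σ = √7.889 = 2.809 hours.
Z = (53 − 50) / 2.809 = 1.068
P(T ≤ 53) = Φ(1.068) ≈ 0.857

0.857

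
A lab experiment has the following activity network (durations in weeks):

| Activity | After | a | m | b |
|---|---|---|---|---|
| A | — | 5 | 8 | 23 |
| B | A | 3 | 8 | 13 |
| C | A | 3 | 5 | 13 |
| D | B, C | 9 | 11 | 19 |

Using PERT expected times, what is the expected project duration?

30 weeks

te_A = (5 + 4·8 + 23)/6 = 60/6 = 10
te_B = (3 + 4·8 + 13)/6 = 48/6 = 8
te_C = (3 + 4·5 + 13)/6 = 36/6 = 6
te_D = (9 + 4·11 + 19)/6 = 72/6 = 12

Forward pass:
ES_A = 0; EF_A = 10
ES_B = 10; EF_B = 10+8 = 18
ES_C = 10; EF_C = 10+6 = 16
ES_D = max(EF_B=18, EF_C=16) = 18; EF_D = 18+12 = 30
Expected project duration μ = 30 weeks. Critical path: A → B → D.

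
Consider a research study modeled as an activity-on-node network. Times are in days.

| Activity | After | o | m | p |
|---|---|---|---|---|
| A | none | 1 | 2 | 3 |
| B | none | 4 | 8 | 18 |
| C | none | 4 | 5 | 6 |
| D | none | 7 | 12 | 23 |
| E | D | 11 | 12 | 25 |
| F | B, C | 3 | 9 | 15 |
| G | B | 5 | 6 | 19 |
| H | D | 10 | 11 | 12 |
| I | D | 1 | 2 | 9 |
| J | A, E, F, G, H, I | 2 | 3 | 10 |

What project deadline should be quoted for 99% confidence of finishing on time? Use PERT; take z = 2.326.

te_A = (1 + 4·2 + 3)/6 = 12/6 = 2; σ²_A = ((3−1)/6)² = 0.111
te_B = (4 + 4·8 + 18)/6 = 54/6 = 9; σ²_B = ((18−4)/6)² = 5.444
te_C = (4 + 4·5 + 6)/6 = 30/6 = 5; σ²_C = ((6−4)/6)² = 0.111
te_D = (7 + 4·12 + 23)/6 = 78/6 = 13; σ²_D = ((23−7)/6)² = 7.111
te_E = (11 + 4·12 + 25)/6 = 84/6 = 14; σ²_E = ((25−11)/6)² = 5.444
te_F = (3 + 4·9 + 15)/6 = 54/6 = 9; σ²_F = ((15−3)/6)² = 4.000
te_G = (5 + 4·6 + 19)/6 = 48/6 = 8; σ²_G = ((19−5)/6)² = 5.444
te_H = (10 + 4·11 + 12)/6 = 66/6 = 11; σ²_H = ((12−10)/6)² = 0.111
te_I = (1 + 4·2 + 9)/6 = 18/6 = 3; σ²_I = ((9−1)/6)² = 1.778
te_J = (2 + 4·3 + 10)/6 = 24/6 = 4; σ²_J = ((10−2)/6)² = 1.778

Forward pass:
ES_A = 0; EF_A = 2
ES_B = 0; EF_B = 9
ES_C = 0; EF_C = 5
ES_D = 0; EF_D = 13
ES_E = 13; EF_E = 13+14 = 27
ES_F = max(EF_B=9, EF_C=5) = 9; EF_F = 9+9 = 18
ES_G = 9; EF_G = 9+8 = 17
ES_H = 13; EF_H = 13+11 = 24
ES_I = 13; EF_I = 13+3 = 16
ES_J = max(EF_A=2, EF_E=27, EF_F=18, EF_G=17, EF_H=24, EF_I=16) = 27; EF_J = 27+4 = 31
Expected project duration μ = 31 days. Critical path: D → E → J.

Variance along critical path = 7.111 + 5.444 + 1.778 = 14.333; σ = 3.786 days.
D = μ + z·σ = 31 + 2.326·3.786 = 39.8 days

39.8 days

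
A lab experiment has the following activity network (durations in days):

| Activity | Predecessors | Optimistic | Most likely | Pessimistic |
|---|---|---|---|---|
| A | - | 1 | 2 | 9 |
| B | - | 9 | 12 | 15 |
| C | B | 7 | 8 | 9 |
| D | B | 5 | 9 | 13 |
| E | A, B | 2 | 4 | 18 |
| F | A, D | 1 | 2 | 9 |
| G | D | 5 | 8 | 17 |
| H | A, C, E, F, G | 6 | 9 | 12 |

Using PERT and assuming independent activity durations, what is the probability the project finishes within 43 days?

0.924

te_A = (1 + 4·2 + 9)/6 = 18/6 = 3; σ²_A = ((9−1)/6)² = 1.778
te_B = (9 + 4·12 + 15)/6 = 72/6 = 12; σ²_B = ((15−9)/6)² = 1.000
te_C = (7 + 4·8 + 9)/6 = 48/6 = 8; σ²_C = ((9−7)/6)² = 0.111
te_D = (5 + 4·9 + 13)/6 = 54/6 = 9; σ²_D = ((13−5)/6)² = 1.778
te_E = (2 + 4·4 + 18)/6 = 36/6 = 6; σ²_E = ((18−2)/6)² = 7.111
te_F = (1 + 4·2 + 9)/6 = 18/6 = 3; σ²_F = ((9−1)/6)² = 1.778
te_G = (5 + 4·8 + 17)/6 = 54/6 = 9; σ²_G = ((17−5)/6)² = 4.000
te_H = (6 + 4·9 + 12)/6 = 54/6 = 9; σ²_H = ((12−6)/6)² = 1.000

Forward pass:
ES_A = 0; EF_A = 3
ES_B = 0; EF_B = 12
ES_C = 12; EF_C = 12+8 = 20
ES_D = 12; EF_D = 12+9 = 21
ES_E = max(EF_A=3, EF_B=12) = 12; EF_E = 12+6 = 18
ES_F = max(EF_A=3, EF_D=21) = 21; EF_F = 21+3 = 24
ES_G = 21; EF_G = 21+9 = 30
ES_H = max(EF_A=3, EF_C=20, EF_E=18, EF_F=24, EF_G=30) = 30; EF_H = 30+9 = 39
Expected project duration μ = 39 days. Critical path: B → D → G → H.

Variance along critical path = 1.000 + 1.778 + 4.000 + 1.000 = 7.778; σ = √7.778 = 2.789 days.
Z = (43 − 39) / 2.789 = 1.434
P(T ≤ 43) = Φ(1.434) ≈ 0.924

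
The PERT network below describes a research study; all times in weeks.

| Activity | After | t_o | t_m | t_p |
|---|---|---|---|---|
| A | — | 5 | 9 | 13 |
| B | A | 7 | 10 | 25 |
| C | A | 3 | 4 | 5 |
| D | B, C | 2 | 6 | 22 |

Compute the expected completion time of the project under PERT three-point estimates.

te_A = (5 + 4·9 + 13)/6 = 54/6 = 9
te_B = (7 + 4·10 + 25)/6 = 72/6 = 12
te_C = (3 + 4·4 + 5)/6 = 24/6 = 4
te_D = (2 + 4·6 + 22)/6 = 48/6 = 8

Forward pass:
ES_A = 0; EF_A = 9
ES_B = 9; EF_B = 9+12 = 21
ES_C = 9; EF_C = 9+4 = 13
ES_D = max(EF_B=21, EF_C=13) = 21; EF_D = 21+8 = 29
Expected project duration μ = 29 weeks. Critical path: A → B → D.

29 weeks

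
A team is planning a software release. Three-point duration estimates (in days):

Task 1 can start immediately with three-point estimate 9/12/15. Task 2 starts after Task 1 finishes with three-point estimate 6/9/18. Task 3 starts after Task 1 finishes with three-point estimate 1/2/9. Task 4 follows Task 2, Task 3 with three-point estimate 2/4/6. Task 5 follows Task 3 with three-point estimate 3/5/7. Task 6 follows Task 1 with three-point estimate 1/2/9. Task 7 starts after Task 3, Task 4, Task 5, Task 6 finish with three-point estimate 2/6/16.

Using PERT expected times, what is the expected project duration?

te_Task 1 = (9 + 4·12 + 15)/6 = 72/6 = 12
te_Task 2 = (6 + 4·9 + 18)/6 = 60/6 = 10
te_Task 3 = (1 + 4·2 + 9)/6 = 18/6 = 3
te_Task 4 = (2 + 4·4 + 6)/6 = 24/6 = 4
te_Task 5 = (3 + 4·5 + 7)/6 = 30/6 = 5
te_Task 6 = (1 + 4·2 + 9)/6 = 18/6 = 3
te_Task 7 = (2 + 4·6 + 16)/6 = 42/6 = 7

Forward pass:
ES_Task 1 = 0; EF_Task 1 = 12
ES_Task 2 = 12; EF_Task 2 = 12+10 = 22
ES_Task 3 = 12; EF_Task 3 = 12+3 = 15
ES_Task 4 = max(EF_Task 2=22, EF_Task 3=15) = 22; EF_Task 4 = 22+4 = 26
ES_Task 5 = 15; EF_Task 5 = 15+5 = 20
ES_Task 6 = 12; EF_Task 6 = 12+3 = 15
ES_Task 7 = max(EF_Task 3=15, EF_Task 4=26, EF_Task 5=20, EF_Task 6=15) = 26; EF_Task 7 = 26+7 = 33
Expected project duration μ = 33 days. Critical path: Task 1 → Task 2 → Task 4 → Task 7.

33 days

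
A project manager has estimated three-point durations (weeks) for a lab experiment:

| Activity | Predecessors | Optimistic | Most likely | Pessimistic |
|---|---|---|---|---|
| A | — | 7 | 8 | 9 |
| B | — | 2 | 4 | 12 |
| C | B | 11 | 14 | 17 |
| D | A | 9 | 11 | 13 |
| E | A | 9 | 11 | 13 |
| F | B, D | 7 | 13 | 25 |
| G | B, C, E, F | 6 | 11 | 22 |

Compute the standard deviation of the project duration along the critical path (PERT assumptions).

te_A = (7 + 4·8 + 9)/6 = 48/6 = 8; σ²_A = ((9−7)/6)² = 0.111
te_B = (2 + 4·4 + 12)/6 = 30/6 = 5; σ²_B = ((12−2)/6)² = 2.778
te_C = (11 + 4·14 + 17)/6 = 84/6 = 14; σ²_C = ((17−11)/6)² = 1.000
te_D = (9 + 4·11 + 13)/6 = 66/6 = 11; σ²_D = ((13−9)/6)² = 0.444
te_E = (9 + 4·11 + 13)/6 = 66/6 = 11; σ²_E = ((13−9)/6)² = 0.444
te_F = (7 + 4·13 + 25)/6 = 84/6 = 14; σ²_F = ((25−7)/6)² = 9.000
te_G = (6 + 4·11 + 22)/6 = 72/6 = 12; σ²_G = ((22−6)/6)² = 7.111

Forward pass:
ES_A = 0; EF_A = 8
ES_B = 0; EF_B = 5
ES_C = 5; EF_C = 5+14 = 19
ES_D = 8; EF_D = 8+11 = 19
ES_E = 8; EF_E = 8+11 = 19
ES_F = max(EF_B=5, EF_D=19) = 19; EF_F = 19+14 = 33
ES_G = max(EF_B=5, EF_C=19, EF_E=19, EF_F=33) = 33; EF_G = 33+12 = 45
Expected project duration μ = 45 weeks. Critical path: A → D → F → G.

Variance along critical path = 0.111 + 0.444 + 9.000 + 7.111 = 16.667
σ = √16.667 = 4.082 weeks

4.08 weeks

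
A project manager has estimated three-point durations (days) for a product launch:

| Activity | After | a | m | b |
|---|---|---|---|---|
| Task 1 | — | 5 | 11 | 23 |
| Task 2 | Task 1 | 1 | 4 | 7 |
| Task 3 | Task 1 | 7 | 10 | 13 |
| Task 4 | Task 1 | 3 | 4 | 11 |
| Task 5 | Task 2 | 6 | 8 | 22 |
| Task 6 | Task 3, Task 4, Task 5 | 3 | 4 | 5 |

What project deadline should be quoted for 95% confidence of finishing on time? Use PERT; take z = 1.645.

te_Task 1 = (5 + 4·11 + 23)/6 = 72/6 = 12; σ²_Task 1 = ((23−5)/6)² = 9.000
te_Task 2 = (1 + 4·4 + 7)/6 = 24/6 = 4; σ²_Task 2 = ((7−1)/6)² = 1.000
te_Task 3 = (7 + 4·10 + 13)/6 = 60/6 = 10; σ²_Task 3 = ((13−7)/6)² = 1.000
te_Task 4 = (3 + 4·4 + 11)/6 = 30/6 = 5; σ²_Task 4 = ((11−3)/6)² = 1.778
te_Task 5 = (6 + 4·8 + 22)/6 = 60/6 = 10; σ²_Task 5 = ((22−6)/6)² = 7.111
te_Task 6 = (3 + 4·4 + 5)/6 = 24/6 = 4; σ²_Task 6 = ((5−3)/6)² = 0.111

Forward pass:
ES_Task 1 = 0; EF_Task 1 = 12
ES_Task 2 = 12; EF_Task 2 = 12+4 = 16
ES_Task 3 = 12; EF_Task 3 = 12+10 = 22
ES_Task 4 = 12; EF_Task 4 = 12+5 = 17
ES_Task 5 = 16; EF_Task 5 = 16+10 = 26
ES_Task 6 = max(EF_Task 3=22, EF_Task 4=17, EF_Task 5=26) = 26; EF_Task 6 = 26+4 = 30
Expected project duration μ = 30 days. Critical path: Task 1 → Task 2 → Task 5 → Task 6.

Variance along critical path = 9.000 + 1.000 + 7.111 + 0.111 = 17.222; σ = 4.150 days.
D = μ + z·σ = 30 + 1.645·4.150 = 36.8 days

36.8 days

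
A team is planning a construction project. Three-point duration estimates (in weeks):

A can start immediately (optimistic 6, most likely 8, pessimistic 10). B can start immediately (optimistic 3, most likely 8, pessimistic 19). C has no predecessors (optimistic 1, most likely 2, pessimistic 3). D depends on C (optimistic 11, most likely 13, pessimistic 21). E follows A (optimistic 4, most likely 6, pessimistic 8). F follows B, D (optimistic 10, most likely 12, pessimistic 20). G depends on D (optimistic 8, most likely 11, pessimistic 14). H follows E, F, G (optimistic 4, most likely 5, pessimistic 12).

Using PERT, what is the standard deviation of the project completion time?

2.73 weeks

te_A = (6 + 4·8 + 10)/6 = 48/6 = 8; σ²_A = ((10−6)/6)² = 0.444
te_B = (3 + 4·8 + 19)/6 = 54/6 = 9; σ²_B = ((19−3)/6)² = 7.111
te_C = (1 + 4·2 + 3)/6 = 12/6 = 2; σ²_C = ((3−1)/6)² = 0.111
te_D = (11 + 4·13 + 21)/6 = 84/6 = 14; σ²_D = ((21−11)/6)² = 2.778
te_E = (4 + 4·6 + 8)/6 = 36/6 = 6; σ²_E = ((8−4)/6)² = 0.444
te_F = (10 + 4·12 + 20)/6 = 78/6 = 13; σ²_F = ((20−10)/6)² = 2.778
te_G = (8 + 4·11 + 14)/6 = 66/6 = 11; σ²_G = ((14−8)/6)² = 1.000
te_H = (4 + 4·5 + 12)/6 = 36/6 = 6; σ²_H = ((12−4)/6)² = 1.778

Forward pass:
ES_A = 0; EF_A = 8
ES_B = 0; EF_B = 9
ES_C = 0; EF_C = 2
ES_D = 2; EF_D = 2+14 = 16
ES_E = 8; EF_E = 8+6 = 14
ES_F = max(EF_B=9, EF_D=16) = 16; EF_F = 16+13 = 29
ES_G = 16; EF_G = 16+11 = 27
ES_H = max(EF_E=14, EF_F=29, EF_G=27) = 29; EF_H = 29+6 = 35
Expected project duration μ = 35 weeks. Critical path: C → D → F → H.

Variance along critical path = 0.111 + 2.778 + 2.778 + 1.778 = 7.444
σ = √7.444 = 2.728 weeks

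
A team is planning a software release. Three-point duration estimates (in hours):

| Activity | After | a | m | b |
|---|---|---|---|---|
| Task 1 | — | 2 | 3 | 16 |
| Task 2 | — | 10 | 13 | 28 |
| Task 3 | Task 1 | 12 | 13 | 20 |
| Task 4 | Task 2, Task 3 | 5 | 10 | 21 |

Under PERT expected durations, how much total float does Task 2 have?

te_Task 1 = (2 + 4·3 + 16)/6 = 30/6 = 5
te_Task 2 = (10 + 4·13 + 28)/6 = 90/6 = 15
te_Task 3 = (12 + 4·13 + 20)/6 = 84/6 = 14
te_Task 4 = (5 + 4·10 + 21)/6 = 66/6 = 11

Forward pass:
ES_Task 1 = 0; EF_Task 1 = 5
ES_Task 2 = 0; EF_Task 2 = 15
ES_Task 3 = 5; EF_Task 3 = 5+14 = 19
ES_Task 4 = max(EF_Task 2=15, EF_Task 3=19) = 19; EF_Task 4 = 19+11 = 30
Expected project duration μ = 30 hours. Critical path: Task 1 → Task 3 → Task 4.

Backward pass:
LF_Task 4 = 30; LS_Task 4 = 30−11 = 19
LF_Task 3 = LS_Task 4 = 19; LS_Task 3 = 19−14 = 5
LF_Task 2 = LS_Task 4 = 19; LS_Task 2 = 19−15 = 4
LF_Task 1 = LS_Task 3 = 5; LS_Task 1 = 5−5 = 0
Slack_Task 2 = LS_Task 2 − ES_Task 2 = 4 − 0 = 4

4 hours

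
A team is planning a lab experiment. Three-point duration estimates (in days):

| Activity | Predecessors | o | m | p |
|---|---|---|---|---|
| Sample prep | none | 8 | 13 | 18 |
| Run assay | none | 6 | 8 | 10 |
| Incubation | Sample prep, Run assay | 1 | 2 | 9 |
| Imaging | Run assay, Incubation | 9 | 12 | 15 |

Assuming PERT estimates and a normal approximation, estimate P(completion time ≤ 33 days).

0.983

te_Sample prep = (8 + 4·13 + 18)/6 = 78/6 = 13; σ²_Sample prep = ((18−8)/6)² = 2.778
te_Run assay = (6 + 4·8 + 10)/6 = 48/6 = 8; σ²_Run assay = ((10−6)/6)² = 0.444
te_Incubation = (1 + 4·2 + 9)/6 = 18/6 = 3; σ²_Incubation = ((9−1)/6)² = 1.778
te_Imaging = (9 + 4·12 + 15)/6 = 72/6 = 12; σ²_Imaging = ((15−9)/6)² = 1.000

Forward pass:
ES_Sample prep = 0; EF_Sample prep = 13
ES_Run assay = 0; EF_Run assay = 8
ES_Incubation = max(EF_Sample prep=13, EF_Run assay=8) = 13; EF_Incubation = 13+3 = 16
ES_Imaging = max(EF_Run assay=8, EF_Incubation=16) = 16; EF_Imaging = 16+12 = 28
Expected project duration μ = 28 days. Critical path: Sample prep → Incubation → Imaging.

Variance along critical path = 2.778 + 1.778 + 1.000 = 5.556; σ = √5.556 = 2.357 days.
Z = (33 − 28) / 2.357 = 2.121
P(T ≤ 33) = Φ(2.121) ≈ 0.983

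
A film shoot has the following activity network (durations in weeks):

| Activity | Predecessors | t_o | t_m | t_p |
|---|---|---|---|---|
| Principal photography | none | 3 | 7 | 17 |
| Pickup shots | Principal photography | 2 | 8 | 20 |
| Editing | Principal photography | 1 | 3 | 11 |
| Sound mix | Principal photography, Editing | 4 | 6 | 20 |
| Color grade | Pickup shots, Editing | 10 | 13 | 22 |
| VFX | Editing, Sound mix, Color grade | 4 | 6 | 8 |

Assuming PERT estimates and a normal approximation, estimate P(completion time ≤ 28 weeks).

te_Principal photography = (3 + 4·7 + 17)/6 = 48/6 = 8; σ²_Principal photography = ((17−3)/6)² = 5.444
te_Pickup shots = (2 + 4·8 + 20)/6 = 54/6 = 9; σ²_Pickup shots = ((20−2)/6)² = 9.000
te_Editing = (1 + 4·3 + 11)/6 = 24/6 = 4; σ²_Editing = ((11−1)/6)² = 2.778
te_Sound mix = (4 + 4·6 + 20)/6 = 48/6 = 8; σ²_Sound mix = ((20−4)/6)² = 7.111
te_Color grade = (10 + 4·13 + 22)/6 = 84/6 = 14; σ²_Color grade = ((22−10)/6)² = 4.000
te_VFX = (4 + 4·6 + 8)/6 = 36/6 = 6; σ²_VFX = ((8−4)/6)² = 0.444

Forward pass:
ES_Principal photography = 0; EF_Principal photography = 8
ES_Pickup shots = 8; EF_Pickup shots = 8+9 = 17
ES_Editing = 8; EF_Editing = 8+4 = 12
ES_Sound mix = max(EF_Principal photography=8, EF_Editing=12) = 12; EF_Sound mix = 12+8 = 20
ES_Color grade = max(EF_Pickup shots=17, EF_Editing=12) = 17; EF_Color grade = 17+14 = 31
ES_VFX = max(EF_Editing=12, EF_Sound mix=20, EF_Color grade=31) = 31; EF_VFX = 31+6 = 37
Expected project duration μ = 37 weeks. Critical path: Principal photography → Pickup shots → Color grade → VFX.

Variance along critical path = 5.444 + 9.000 + 4.000 + 0.444 = 18.889; σ = √18.889 = 4.346 weeks.
Z = (28 − 37) / 4.346 = -2.071
P(T ≤ 28) = Φ(-2.071) ≈ 0.019

0.019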